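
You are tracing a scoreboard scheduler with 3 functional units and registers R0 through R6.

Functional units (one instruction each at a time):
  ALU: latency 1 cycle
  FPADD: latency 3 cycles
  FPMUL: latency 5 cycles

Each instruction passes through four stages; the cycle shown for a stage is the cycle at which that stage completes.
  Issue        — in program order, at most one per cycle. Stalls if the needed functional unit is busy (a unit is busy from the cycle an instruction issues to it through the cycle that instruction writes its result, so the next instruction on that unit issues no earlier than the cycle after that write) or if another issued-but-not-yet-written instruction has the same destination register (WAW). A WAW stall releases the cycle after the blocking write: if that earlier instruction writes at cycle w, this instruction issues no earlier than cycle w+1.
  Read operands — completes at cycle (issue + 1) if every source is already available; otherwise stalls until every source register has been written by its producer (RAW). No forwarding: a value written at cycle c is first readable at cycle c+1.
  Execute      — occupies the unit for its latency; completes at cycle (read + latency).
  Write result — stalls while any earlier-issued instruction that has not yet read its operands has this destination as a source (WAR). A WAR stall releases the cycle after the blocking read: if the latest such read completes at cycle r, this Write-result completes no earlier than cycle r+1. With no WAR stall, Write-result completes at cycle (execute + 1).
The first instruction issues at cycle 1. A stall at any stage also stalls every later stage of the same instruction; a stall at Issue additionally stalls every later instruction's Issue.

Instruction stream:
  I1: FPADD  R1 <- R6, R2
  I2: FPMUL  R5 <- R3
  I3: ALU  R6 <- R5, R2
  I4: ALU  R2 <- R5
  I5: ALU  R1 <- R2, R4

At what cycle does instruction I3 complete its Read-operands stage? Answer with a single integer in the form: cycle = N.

cycle = 10

I1: IS=1 RO=2 EX=5 WR=6
I2: IS=2 RO=3 EX=8 WR=9
I3: IS=3 RO=10 EX=11 WR=12  [RAW R5: wait I2 write@9]
I4: IS=13 RO=14 EX=15 WR=16  [struct: ALU busy until I3 writes@12]
I5: IS=17 RO=18 EX=19 WR=20  [struct: ALU busy until I4 writes@16]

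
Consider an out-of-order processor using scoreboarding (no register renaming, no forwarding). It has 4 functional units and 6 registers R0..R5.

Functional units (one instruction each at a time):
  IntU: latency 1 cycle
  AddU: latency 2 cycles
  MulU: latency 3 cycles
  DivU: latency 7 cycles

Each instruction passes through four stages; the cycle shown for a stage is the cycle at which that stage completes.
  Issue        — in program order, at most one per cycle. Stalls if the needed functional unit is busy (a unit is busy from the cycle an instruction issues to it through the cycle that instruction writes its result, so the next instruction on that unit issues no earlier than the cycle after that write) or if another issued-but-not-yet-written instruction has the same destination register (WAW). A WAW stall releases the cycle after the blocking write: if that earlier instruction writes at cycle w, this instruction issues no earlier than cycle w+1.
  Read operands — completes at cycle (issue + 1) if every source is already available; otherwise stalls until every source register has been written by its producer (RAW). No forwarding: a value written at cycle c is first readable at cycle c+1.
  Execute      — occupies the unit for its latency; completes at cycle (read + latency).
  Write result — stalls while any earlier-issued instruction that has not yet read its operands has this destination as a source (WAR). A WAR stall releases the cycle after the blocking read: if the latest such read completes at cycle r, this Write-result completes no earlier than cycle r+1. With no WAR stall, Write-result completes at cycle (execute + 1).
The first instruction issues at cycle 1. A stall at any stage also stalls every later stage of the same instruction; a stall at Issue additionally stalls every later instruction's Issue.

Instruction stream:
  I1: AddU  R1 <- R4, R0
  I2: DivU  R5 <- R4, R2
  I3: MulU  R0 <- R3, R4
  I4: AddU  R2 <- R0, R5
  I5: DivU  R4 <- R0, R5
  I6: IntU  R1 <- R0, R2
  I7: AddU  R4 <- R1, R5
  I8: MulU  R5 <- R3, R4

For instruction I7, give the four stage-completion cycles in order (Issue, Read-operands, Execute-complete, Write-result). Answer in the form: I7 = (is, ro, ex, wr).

I1 -> (1, 2, 4, 5)
I2 -> (2, 3, 10, 11)
I3 -> (3, 4, 7, 8)
I4 -> (6, 12, 14, 15)  // struct: AddU busy until I1 writes@5, RAW R5: wait I2 write@11
I5 -> (12, 13, 20, 21)  // struct: DivU busy until I2 writes@11
I6 -> (13, 16, 17, 18)  // RAW R2: wait I4 write@15
I7 -> (22, 23, 25, 26)  // WAW R4: wait I5 write@21
I8 -> (23, 27, 30, 31)  // RAW R4: wait I7 write@26

I7 = (22, 23, 25, 26)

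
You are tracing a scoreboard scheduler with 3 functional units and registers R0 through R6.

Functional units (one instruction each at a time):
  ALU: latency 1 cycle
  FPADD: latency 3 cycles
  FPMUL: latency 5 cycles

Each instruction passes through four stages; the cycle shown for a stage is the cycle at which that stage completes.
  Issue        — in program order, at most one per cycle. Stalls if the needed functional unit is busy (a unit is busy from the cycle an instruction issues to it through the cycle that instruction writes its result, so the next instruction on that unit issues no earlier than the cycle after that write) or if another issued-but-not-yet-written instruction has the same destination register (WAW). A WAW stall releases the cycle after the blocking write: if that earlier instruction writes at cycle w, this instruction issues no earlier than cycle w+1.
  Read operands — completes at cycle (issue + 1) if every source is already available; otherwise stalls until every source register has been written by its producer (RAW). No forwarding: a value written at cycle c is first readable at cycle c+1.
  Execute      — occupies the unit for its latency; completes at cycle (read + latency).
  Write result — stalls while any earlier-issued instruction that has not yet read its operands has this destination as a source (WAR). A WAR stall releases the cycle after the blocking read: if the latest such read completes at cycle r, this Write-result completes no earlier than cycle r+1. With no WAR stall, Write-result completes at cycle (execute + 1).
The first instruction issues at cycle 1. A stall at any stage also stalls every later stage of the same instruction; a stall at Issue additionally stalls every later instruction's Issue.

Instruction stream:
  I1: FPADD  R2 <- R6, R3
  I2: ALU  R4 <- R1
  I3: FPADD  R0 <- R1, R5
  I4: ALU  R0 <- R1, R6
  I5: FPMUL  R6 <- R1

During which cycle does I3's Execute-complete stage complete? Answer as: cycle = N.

[I1] 1/2/5/6
[I2] 2/3/4/5
[I3] 7/8/11/12  (struct: FPADD busy until I1 writes@6)
[I4] 13/14/15/16  (WAW R0: wait I3 write@12)
[I5] 14/15/20/21

cycle = 11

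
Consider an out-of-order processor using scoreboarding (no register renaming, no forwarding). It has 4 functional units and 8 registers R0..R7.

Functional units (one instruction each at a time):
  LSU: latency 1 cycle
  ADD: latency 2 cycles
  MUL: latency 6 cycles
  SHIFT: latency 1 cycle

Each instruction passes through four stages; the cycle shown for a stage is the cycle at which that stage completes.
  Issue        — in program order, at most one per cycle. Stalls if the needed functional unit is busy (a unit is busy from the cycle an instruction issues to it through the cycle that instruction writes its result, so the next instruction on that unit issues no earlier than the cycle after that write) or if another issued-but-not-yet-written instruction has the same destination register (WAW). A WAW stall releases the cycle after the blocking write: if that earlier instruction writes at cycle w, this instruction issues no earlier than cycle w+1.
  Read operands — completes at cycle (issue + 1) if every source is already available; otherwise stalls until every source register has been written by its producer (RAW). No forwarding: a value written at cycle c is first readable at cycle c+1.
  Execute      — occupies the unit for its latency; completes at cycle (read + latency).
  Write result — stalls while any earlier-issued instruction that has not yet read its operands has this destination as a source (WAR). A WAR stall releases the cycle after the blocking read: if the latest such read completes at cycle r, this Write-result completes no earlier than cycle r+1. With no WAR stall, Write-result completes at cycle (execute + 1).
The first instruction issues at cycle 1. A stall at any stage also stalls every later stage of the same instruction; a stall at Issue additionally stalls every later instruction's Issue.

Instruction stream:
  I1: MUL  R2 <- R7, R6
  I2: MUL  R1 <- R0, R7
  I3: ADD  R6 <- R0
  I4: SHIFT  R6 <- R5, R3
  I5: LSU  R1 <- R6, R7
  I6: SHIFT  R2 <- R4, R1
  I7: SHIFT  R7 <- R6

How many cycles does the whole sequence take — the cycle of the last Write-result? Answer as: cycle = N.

cycle = 29

I1: IS=1 RO=2 EX=8 WR=9
I2: IS=10 RO=11 EX=17 WR=18  [struct: MUL busy until I1 writes@9]
I3: IS=11 RO=12 EX=14 WR=15
I4: IS=16 RO=17 EX=18 WR=19  [WAW R6: wait I3 write@15]
I5: IS=19 RO=20 EX=21 WR=22  [WAW R1: wait I2 write@18]
I6: IS=20 RO=23 EX=24 WR=25  [RAW R1: wait I5 write@22]
I7: IS=26 RO=27 EX=28 WR=29  [struct: SHIFT busy until I6 writes@25]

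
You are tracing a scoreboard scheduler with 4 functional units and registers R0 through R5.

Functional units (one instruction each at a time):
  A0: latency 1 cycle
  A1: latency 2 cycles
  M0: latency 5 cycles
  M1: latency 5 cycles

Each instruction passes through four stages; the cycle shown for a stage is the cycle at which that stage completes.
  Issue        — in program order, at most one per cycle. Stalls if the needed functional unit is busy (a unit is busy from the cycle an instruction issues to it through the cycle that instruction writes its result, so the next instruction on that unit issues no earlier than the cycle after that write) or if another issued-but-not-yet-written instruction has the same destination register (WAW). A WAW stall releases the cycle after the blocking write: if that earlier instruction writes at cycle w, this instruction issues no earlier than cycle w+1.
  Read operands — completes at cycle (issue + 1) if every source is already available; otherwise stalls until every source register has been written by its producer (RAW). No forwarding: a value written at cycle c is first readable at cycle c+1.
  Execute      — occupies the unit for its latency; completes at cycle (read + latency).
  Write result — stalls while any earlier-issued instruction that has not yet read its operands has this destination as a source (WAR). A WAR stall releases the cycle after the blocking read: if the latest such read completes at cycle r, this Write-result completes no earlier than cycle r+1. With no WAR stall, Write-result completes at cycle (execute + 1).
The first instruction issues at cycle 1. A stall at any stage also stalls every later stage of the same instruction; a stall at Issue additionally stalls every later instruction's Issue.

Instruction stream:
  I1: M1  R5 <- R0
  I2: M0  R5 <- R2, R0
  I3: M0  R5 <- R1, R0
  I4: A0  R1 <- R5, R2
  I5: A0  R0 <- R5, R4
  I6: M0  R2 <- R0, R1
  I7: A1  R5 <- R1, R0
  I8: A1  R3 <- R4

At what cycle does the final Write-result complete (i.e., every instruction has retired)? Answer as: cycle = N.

cycle = 40

[I1] 1/2/7/8
[I2] 9/10/15/16  (WAW R5: wait I1 write@8)
[I3] 17/18/23/24  (struct: M0 busy until I2 writes@16)
[I4] 18/25/26/27  (RAW R5: wait I3 write@24)
[I5] 28/29/30/31  (struct: A0 busy until I4 writes@27)
[I6] 29/32/37/38  (RAW R0: wait I5 write@31)
[I7] 30/32/34/35  (RAW R0: wait I5 write@31)
[I8] 36/37/39/40  (struct: A1 busy until I7 writes@35)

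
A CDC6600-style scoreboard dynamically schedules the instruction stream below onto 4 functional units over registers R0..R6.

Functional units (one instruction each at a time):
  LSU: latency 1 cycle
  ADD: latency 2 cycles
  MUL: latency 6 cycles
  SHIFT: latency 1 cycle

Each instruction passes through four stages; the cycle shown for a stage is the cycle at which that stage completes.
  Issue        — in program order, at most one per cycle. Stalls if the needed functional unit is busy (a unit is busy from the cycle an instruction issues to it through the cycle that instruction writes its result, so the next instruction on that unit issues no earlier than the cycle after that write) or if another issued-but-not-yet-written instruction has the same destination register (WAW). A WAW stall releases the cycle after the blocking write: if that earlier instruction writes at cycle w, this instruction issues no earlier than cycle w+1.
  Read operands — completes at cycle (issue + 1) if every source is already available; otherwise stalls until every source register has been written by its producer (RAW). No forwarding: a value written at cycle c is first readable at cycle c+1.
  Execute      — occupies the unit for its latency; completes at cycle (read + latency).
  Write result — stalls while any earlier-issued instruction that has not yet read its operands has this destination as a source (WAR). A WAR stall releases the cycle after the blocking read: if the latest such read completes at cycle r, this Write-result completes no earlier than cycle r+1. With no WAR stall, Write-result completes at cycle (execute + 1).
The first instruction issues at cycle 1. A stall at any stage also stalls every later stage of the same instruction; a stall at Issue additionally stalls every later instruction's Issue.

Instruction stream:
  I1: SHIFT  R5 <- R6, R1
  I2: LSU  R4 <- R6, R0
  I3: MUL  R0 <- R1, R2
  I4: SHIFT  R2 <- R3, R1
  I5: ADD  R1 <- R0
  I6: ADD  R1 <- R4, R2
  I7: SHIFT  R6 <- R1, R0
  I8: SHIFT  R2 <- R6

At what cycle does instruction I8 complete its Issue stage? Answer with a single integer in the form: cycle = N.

cycle = 24

I1: IS=1 RO=2 EX=3 WR=4
I2: IS=2 RO=3 EX=4 WR=5
I3: IS=3 RO=4 EX=10 WR=11
I4: IS=5 RO=6 EX=7 WR=8  [struct: SHIFT busy until I1 writes@4]
I5: IS=6 RO=12 EX=14 WR=15  [RAW R0: wait I3 write@11]
I6: IS=16 RO=17 EX=19 WR=20  [struct: ADD busy until I5 writes@15]
I7: IS=17 RO=21 EX=22 WR=23  [RAW R1: wait I6 write@20]
I8: IS=24 RO=25 EX=26 WR=27  [struct: SHIFT busy until I7 writes@23]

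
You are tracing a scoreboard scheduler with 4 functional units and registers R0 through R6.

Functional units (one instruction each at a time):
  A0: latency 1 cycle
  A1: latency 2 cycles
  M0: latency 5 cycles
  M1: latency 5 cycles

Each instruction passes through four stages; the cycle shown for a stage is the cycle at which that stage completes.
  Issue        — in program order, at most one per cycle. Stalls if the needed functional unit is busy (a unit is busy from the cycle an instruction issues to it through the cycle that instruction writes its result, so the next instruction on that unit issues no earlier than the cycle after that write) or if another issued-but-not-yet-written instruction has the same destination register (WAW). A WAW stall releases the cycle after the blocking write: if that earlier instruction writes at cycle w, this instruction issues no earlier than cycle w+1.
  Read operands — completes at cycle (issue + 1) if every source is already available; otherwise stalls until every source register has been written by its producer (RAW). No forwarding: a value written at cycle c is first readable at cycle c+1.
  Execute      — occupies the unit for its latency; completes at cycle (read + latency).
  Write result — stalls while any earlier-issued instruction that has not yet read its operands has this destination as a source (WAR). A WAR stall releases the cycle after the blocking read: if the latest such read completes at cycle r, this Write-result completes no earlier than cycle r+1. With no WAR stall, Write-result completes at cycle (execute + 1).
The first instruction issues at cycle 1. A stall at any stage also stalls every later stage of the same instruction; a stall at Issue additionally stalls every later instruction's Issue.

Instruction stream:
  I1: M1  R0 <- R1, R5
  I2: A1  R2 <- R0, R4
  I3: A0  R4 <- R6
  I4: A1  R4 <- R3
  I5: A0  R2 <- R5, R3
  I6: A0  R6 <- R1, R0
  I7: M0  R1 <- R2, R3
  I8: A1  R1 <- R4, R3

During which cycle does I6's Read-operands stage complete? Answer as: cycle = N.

cycle = 19

I1  is:1  ro:2  ex:7  wr:8
I2  is:2  ro:9  ex:11  wr:12  — RAW R0: wait I1 write@8
I3  is:3  ro:4  ex:5  wr:10  — WAR R4: wait I2 read@9
I4  is:13  ro:14  ex:16  wr:17  — struct: A1 busy until I2 writes@12
I5  is:14  ro:15  ex:16  wr:17
I6  is:18  ro:19  ex:20  wr:21  — struct: A0 busy until I5 writes@17
I7  is:19  ro:20  ex:25  wr:26
I8  is:27  ro:28  ex:30  wr:31  — WAW R1: wait I7 write@26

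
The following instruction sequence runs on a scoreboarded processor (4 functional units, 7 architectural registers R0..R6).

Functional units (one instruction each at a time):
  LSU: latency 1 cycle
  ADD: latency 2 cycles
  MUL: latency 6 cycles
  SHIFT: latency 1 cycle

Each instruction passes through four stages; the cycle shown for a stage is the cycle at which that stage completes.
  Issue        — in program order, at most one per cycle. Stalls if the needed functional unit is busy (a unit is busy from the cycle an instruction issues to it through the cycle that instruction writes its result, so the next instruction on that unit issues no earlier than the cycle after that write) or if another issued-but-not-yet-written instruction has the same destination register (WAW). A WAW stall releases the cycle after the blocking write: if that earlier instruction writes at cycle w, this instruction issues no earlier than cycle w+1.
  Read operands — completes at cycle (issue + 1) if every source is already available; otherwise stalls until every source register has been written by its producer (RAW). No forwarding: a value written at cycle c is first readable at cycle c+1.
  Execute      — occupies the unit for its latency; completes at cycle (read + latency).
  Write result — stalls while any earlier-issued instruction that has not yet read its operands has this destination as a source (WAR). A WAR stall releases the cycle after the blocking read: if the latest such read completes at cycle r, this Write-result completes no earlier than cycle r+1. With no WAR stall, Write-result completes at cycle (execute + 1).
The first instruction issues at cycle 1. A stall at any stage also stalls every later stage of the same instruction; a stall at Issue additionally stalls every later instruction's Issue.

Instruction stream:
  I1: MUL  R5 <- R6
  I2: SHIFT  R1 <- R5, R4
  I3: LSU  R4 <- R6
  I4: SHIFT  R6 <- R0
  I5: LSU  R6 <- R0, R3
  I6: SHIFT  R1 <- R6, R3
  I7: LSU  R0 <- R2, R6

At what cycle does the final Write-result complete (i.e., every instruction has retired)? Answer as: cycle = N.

I1 -> (1, 2, 8, 9)
I2 -> (2, 10, 11, 12)  // RAW R5: wait I1 write@9
I3 -> (3, 4, 5, 11)  // WAR R4: wait I2 read@10
I4 -> (13, 14, 15, 16)  // struct: SHIFT busy until I2 writes@12
I5 -> (17, 18, 19, 20)  // WAW R6: wait I4 write@16
I6 -> (18, 21, 22, 23)  // RAW R6: wait I5 write@20
I7 -> (21, 22, 23, 24)  // struct: LSU busy until I5 writes@20

cycle = 24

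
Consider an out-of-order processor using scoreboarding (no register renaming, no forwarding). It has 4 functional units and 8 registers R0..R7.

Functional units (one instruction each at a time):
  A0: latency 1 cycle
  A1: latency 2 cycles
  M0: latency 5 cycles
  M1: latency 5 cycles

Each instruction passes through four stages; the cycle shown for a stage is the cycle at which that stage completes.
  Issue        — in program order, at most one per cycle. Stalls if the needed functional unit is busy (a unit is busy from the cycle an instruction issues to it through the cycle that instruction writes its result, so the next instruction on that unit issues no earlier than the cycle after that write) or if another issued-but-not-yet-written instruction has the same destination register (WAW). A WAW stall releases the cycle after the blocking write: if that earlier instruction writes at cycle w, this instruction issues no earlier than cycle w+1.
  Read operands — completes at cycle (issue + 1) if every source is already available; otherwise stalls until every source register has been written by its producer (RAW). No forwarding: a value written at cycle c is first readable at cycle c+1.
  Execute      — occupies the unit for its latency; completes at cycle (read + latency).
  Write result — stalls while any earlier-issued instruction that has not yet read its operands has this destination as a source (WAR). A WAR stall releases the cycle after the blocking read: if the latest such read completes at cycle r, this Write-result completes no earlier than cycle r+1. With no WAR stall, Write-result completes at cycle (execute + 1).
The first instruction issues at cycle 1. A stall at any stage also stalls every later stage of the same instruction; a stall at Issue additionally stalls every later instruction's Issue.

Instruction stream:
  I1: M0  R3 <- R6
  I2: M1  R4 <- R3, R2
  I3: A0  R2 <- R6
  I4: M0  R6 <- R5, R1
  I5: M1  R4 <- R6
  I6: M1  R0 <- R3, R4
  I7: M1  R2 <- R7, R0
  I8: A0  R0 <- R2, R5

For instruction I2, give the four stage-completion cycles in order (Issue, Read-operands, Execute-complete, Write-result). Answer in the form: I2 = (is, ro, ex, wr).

c1: issue I1 (M0)
c2: I1 read-ops | issue I2 (M1)
c3: issue I3 (A0)
c4: I3 read-ops
c5: I3 finished on A0
c7: I1 finished on M0
c8: I1→R3
c9: I2 read-ops | issue I4 (M0)
c10: I3→R2 | I4 read-ops
c14: I2 finished on M1
c15: I2→R4 | I4 finished on M0
c16: I4→R6 | issue I5 (M1)
c17: I5 read-ops
c22: I5 finished on M1
c23: I5→R4
c24: issue I6 (M1)
c25: I6 read-ops
c30: I6 finished on M1
c31: I6→R0
c32: issue I7 (M1)
c33: I7 read-ops | issue I8 (A0)
c38: I7 finished on M1
c39: I7→R2
c40: I8 read-ops
c41: I8 finished on A0
c42: I8→R0

I2 = (2, 9, 14, 15)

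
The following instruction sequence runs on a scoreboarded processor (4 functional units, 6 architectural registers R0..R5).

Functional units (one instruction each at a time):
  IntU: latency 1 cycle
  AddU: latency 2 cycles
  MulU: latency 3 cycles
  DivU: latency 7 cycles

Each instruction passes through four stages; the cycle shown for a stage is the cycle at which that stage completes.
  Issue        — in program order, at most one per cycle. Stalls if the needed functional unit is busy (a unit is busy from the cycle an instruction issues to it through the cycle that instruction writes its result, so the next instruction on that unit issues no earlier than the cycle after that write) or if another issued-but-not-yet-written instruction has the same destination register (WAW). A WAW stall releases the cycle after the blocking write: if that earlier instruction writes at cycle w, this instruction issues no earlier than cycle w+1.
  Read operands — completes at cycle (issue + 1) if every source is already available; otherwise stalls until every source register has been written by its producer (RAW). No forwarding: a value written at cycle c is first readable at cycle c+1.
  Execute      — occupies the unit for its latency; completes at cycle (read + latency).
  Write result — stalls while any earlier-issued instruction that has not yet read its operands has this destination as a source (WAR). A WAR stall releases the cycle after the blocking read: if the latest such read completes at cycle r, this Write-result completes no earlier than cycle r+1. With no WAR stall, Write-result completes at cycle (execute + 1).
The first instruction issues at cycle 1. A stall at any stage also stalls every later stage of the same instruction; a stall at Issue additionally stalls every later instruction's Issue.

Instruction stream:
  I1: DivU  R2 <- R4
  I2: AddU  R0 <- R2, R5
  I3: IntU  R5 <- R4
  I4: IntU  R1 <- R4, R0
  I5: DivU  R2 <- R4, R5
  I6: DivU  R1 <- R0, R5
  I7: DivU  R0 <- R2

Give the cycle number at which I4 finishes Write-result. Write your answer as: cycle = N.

I1 -> (1, 2, 9, 10)
I2 -> (2, 11, 13, 14)  // RAW R2: wait I1 write@10
I3 -> (3, 4, 5, 12)  // WAR R5: wait I2 read@11
I4 -> (13, 15, 16, 17)  // struct: IntU busy until I3 writes@12, RAW R0: wait I2 write@14
I5 -> (14, 15, 22, 23)
I6 -> (24, 25, 32, 33)  // struct: DivU busy until I5 writes@23
I7 -> (34, 35, 42, 43)  // struct: DivU busy until I6 writes@33

cycle = 17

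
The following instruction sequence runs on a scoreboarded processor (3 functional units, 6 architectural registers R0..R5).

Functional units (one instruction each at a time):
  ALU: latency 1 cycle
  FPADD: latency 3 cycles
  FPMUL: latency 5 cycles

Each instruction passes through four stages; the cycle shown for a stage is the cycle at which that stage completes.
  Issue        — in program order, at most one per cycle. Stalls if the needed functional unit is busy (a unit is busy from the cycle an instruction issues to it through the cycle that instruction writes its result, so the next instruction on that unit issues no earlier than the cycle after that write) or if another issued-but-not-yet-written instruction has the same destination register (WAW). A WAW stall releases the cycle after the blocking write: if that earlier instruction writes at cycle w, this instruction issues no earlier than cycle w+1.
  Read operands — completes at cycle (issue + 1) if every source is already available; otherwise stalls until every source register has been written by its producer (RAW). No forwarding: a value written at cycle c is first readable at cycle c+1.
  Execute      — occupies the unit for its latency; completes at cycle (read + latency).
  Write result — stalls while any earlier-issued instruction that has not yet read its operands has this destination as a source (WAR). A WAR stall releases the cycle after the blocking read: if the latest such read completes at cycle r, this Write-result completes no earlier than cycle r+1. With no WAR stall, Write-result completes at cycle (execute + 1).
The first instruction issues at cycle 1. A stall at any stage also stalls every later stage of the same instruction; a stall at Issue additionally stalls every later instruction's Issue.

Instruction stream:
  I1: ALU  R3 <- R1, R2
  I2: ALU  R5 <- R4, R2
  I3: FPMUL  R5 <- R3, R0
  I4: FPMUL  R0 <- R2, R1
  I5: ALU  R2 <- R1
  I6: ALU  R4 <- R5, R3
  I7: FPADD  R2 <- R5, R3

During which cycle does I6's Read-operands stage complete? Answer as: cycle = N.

cycle = 23

c1: I1→ALU
c2: I1 RO
c3: I1 EX
c4: I1 WR R3
c5: I2→ALU
c6: I2 RO
c7: I2 EX
c8: I2 WR R5
c9: I3→FPMUL
c10: I3 RO
c15: I3 EX
c16: I3 WR R5
c17: I4→FPMUL
c18: I4 RO | I5→ALU
c19: I5 RO
c20: I5 EX
c21: I5 WR R2
c22: I6→ALU
c23: I4 EX | I6 RO | I7→FPADD
c24: I4 WR R0 | I6 EX | I7 RO
c25: I6 WR R4
c27: I7 EX
c28: I7 WR R2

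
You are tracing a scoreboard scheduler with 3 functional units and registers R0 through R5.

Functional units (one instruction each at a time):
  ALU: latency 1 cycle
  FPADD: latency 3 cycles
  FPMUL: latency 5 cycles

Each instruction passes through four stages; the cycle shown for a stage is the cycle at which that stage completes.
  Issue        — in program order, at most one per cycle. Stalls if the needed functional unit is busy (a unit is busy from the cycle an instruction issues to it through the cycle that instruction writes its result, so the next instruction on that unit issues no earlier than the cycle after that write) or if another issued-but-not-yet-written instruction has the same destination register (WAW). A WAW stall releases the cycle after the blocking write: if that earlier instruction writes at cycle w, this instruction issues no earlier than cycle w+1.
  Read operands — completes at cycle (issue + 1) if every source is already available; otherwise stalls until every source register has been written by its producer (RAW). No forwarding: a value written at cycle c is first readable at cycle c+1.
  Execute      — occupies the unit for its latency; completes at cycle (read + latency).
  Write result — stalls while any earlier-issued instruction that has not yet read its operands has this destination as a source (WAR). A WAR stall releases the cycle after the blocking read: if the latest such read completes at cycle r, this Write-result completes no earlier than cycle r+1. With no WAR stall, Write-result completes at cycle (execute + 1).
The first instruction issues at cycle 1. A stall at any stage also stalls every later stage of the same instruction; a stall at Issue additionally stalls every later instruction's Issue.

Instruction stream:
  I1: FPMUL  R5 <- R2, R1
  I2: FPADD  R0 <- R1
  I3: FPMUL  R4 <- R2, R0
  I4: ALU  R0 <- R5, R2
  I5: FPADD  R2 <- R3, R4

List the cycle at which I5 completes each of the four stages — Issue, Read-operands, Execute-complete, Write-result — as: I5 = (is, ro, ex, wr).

I5 = (11, 17, 20, 21)

I1  is:1  ro:2  ex:7  wr:8
I2  is:2  ro:3  ex:6  wr:7
I3  is:9  ro:10  ex:15  wr:16  — struct: FPMUL busy until I1 writes@8
I4  is:10  ro:11  ex:12  wr:13
I5  is:11  ro:17  ex:20  wr:21  — RAW R4: wait I3 write@16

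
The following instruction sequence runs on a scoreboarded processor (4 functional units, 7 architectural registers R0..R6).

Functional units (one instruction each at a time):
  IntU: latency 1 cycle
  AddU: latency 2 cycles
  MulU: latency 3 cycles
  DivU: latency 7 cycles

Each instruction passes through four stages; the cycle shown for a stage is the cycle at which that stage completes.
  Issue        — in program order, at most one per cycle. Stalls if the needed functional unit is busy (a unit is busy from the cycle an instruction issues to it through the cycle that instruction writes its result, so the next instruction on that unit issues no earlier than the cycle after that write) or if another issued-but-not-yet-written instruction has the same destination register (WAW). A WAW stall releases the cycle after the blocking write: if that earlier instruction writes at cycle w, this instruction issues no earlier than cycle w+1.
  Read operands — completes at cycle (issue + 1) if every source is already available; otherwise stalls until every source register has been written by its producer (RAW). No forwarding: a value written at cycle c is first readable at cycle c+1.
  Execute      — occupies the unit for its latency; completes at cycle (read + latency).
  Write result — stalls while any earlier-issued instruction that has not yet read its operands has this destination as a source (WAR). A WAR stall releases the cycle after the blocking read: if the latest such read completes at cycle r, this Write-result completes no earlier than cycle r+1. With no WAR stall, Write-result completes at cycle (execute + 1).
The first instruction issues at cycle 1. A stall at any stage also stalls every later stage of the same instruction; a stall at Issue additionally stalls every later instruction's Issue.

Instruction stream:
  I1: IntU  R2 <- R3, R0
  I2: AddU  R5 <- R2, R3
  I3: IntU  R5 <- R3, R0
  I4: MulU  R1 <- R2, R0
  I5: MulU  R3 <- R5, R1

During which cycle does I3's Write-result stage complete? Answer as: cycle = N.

  I1 | 1 | 2 | 3 | 4
  I2 | 2 | 5 | 7 | 8   RAW R2: wait I1 write@4
  I3 | 9 | 10 | 11 | 12   WAW R5: wait I2 write@8
  I4 | 10 | 11 | 14 | 15
  I5 | 16 | 17 | 20 | 21   struct: MulU busy until I4 writes@15

cycle = 12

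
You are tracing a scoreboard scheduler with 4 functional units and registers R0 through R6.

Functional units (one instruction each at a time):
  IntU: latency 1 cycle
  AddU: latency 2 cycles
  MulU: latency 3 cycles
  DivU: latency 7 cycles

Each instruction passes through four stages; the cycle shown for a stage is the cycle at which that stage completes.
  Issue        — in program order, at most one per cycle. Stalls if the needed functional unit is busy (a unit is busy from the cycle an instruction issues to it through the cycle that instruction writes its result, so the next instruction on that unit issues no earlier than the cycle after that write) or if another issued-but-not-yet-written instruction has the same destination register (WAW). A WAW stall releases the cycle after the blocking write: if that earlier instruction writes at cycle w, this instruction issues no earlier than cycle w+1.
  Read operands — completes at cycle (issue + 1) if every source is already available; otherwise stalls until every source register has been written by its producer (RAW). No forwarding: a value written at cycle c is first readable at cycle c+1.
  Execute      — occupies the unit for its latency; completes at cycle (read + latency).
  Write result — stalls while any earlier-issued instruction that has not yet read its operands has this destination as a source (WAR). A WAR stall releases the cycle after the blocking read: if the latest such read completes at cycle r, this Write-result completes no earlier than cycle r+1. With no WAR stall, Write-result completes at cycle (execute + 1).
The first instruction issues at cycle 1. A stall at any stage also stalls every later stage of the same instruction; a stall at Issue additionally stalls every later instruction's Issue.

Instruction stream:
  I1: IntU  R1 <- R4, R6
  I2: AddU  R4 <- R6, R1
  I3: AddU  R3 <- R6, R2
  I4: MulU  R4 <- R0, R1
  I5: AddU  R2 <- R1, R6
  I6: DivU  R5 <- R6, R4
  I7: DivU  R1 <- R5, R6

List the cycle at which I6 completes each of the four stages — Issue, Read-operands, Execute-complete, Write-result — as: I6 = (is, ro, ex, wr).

[1] I1 dispatched to IntU
[2] I1 operands ready | I2 dispatched to AddU
[3] I1 complete
[4] R1←I1
[5] I2 operands ready
[7] I2 complete
[8] R4←I2
[9] I3 dispatched to AddU
[10] I3 operands ready | I4 dispatched to MulU
[11] I4 operands ready
[12] I3 complete
[13] R3←I3
[14] I4 complete | I5 dispatched to AddU
[15] R4←I4 | I5 operands ready | I6 dispatched to DivU
[16] I6 operands ready
[17] I5 complete
[18] R2←I5
[23] I6 complete
[24] R5←I6
[25] I7 dispatched to DivU
[26] I7 operands ready
[33] I7 complete
[34] R1←I7

I6 = (15, 16, 23, 24)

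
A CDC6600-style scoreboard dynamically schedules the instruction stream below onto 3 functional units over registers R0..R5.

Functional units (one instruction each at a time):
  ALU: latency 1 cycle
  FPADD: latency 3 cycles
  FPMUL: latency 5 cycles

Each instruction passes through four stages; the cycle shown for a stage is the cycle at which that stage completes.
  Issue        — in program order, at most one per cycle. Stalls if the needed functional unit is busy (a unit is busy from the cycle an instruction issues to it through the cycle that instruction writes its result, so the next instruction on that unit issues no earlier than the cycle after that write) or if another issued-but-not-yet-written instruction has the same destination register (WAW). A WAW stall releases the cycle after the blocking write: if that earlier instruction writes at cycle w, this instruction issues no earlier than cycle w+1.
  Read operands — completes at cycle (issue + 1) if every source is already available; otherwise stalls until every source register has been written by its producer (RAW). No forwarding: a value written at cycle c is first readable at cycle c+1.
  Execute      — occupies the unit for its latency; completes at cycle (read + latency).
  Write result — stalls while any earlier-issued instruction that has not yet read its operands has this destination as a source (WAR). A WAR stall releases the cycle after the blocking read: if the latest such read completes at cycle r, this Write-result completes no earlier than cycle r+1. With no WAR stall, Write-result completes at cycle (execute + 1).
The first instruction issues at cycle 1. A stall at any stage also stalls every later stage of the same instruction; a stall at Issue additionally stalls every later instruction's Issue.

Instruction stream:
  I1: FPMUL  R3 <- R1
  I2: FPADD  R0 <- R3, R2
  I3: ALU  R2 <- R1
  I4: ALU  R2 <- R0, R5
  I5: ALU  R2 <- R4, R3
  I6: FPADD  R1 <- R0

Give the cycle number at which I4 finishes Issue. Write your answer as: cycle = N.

c1: issue I1 (FPMUL)
c2: I1 read-ops, issue I2 (FPADD)
c3: issue I3 (ALU)
c4: I3 read-ops
c5: I3 finished on ALU
c7: I1 finished on FPMUL
c8: I1→R3
c9: I2 read-ops
c10: I3→R2
c11: issue I4 (ALU)
c12: I2 finished on FPADD
c13: I2→R0
c14: I4 read-ops
c15: I4 finished on ALU
c16: I4→R2
c17: issue I5 (ALU)
c18: I5 read-ops, issue I6 (FPADD)
c19: I5 finished on ALU, I6 read-ops
c20: I5→R2
c22: I6 finished on FPADD
c23: I6→R1

cycle = 11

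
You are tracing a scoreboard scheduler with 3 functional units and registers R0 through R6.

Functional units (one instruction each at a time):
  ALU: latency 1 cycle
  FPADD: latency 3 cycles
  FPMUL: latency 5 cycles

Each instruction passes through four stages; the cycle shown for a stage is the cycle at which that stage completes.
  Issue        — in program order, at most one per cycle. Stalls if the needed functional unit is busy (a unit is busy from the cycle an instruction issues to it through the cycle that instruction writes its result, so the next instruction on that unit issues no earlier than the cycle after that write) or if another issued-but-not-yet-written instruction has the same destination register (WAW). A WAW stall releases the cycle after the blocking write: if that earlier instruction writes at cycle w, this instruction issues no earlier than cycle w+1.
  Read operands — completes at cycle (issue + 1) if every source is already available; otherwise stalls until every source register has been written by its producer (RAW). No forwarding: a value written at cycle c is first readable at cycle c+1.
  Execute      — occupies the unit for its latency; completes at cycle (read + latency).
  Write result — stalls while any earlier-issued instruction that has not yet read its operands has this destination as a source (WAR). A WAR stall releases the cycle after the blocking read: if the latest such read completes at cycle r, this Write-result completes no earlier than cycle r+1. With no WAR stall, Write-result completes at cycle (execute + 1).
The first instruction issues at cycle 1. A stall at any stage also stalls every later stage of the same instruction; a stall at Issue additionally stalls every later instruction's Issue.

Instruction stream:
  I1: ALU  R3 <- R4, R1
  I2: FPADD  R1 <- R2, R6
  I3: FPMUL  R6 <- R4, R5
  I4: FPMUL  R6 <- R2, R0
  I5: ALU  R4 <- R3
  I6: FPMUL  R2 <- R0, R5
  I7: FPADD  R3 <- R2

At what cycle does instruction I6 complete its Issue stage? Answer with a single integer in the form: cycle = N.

I1 -> (1, 2, 3, 4)
I2 -> (2, 3, 6, 7)
I3 -> (3, 4, 9, 10)
I4 -> (11, 12, 17, 18)  // struct: FPMUL busy until I3 writes@10
I5 -> (12, 13, 14, 15)
I6 -> (19, 20, 25, 26)  // struct: FPMUL busy until I4 writes@18
I7 -> (20, 27, 30, 31)  // RAW R2: wait I6 write@26

cycle = 19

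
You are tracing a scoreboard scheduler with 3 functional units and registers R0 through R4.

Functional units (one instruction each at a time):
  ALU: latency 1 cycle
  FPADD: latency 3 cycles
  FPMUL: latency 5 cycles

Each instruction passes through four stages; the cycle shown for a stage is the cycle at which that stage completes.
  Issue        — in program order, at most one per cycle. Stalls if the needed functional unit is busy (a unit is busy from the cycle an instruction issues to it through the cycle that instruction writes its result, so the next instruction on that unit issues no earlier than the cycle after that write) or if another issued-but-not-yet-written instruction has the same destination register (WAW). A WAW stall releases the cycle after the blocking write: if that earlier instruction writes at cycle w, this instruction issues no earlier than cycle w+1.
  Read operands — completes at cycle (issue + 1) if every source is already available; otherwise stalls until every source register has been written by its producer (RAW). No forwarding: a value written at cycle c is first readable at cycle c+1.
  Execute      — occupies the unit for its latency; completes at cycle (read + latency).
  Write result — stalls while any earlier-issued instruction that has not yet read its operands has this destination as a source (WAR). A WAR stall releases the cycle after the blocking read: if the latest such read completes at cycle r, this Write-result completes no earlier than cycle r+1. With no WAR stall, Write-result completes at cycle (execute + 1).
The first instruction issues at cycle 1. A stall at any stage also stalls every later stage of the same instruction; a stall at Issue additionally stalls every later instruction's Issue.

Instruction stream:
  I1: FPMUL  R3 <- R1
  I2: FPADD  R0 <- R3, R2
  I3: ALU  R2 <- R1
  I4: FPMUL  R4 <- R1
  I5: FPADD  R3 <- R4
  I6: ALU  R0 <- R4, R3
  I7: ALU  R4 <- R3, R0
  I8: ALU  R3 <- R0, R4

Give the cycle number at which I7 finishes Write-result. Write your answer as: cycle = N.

cycle = 28

I1 -> (1, 2, 7, 8)
I2 -> (2, 9, 12, 13)  // RAW R3: wait I1 write@8
I3 -> (3, 4, 5, 10)  // WAR R2: wait I2 read@9
I4 -> (9, 10, 15, 16)  // struct: FPMUL busy until I1 writes@8
I5 -> (14, 17, 20, 21)  // struct: FPADD busy until I2 writes@13, RAW R4: wait I4 write@16
I6 -> (15, 22, 23, 24)  // RAW R3: wait I5 write@21
I7 -> (25, 26, 27, 28)  // struct: ALU busy until I6 writes@24
I8 -> (29, 30, 31, 32)  // struct: ALU busy until I7 writes@28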